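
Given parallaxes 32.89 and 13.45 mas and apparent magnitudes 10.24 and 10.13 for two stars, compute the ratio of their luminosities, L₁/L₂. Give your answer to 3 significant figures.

L₁/L₂ = 0.151

d₁ = 1/p₁ = 1/0.03289″ = 30.404 pc; d₂ = 1/p₂ = 1/0.01345″ = 74.349 pc.
M₁ = m₁ − 5 log₁₀ d₁ + 5 = 10.24 − 7.4147 + 5 = 7.8253.
M₂ = 10.13 − 9.3564 + 5 = 5.7736.
L₁/L₂ = 10^(0.4(M₂ − M₁)) = 10^(0.4 × (-2.0517)) = 10^(-0.82068) = 0.15112.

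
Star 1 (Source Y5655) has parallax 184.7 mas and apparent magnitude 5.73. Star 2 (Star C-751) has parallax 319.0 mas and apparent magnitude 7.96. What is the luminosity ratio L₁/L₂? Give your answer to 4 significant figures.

d₁ = 1/p₁ = 1/0.1847″ = 5.4142 pc; d₂ = 1/p₂ = 1/0.3190″ = 3.1348 pc.
M₁ = m₁ − 5 log₁₀ d₁ + 5 = 5.73 − 3.6677 + 5 = 7.0623.
M₂ = 7.96 − 2.4810 + 5 = 10.4790.
L₁/L₂ = 10^(0.4(M₂ − M₁)) = 10^(0.4 × 3.4167) = 10^1.36668 = 23.264.

L₁/L₂ = 23.26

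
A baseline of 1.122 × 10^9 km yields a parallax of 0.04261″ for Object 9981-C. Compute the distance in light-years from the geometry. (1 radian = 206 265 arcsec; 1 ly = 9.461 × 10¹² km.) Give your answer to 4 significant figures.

θ = 0.04261″ = 0.04261/206265 = 2.0658 × 10^-7 rad.
d = B/θ = (1.122 × 10^9) / (2.0658 × 10^-7) = 5.4313 × 10^15 km = (5.4313 × 10^15) / (9.461 × 10^12) ly = 574.07 ly.

574.1 ly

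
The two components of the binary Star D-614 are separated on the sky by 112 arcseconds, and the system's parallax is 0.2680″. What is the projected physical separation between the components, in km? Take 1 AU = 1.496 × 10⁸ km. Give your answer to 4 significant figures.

d = 1/p = 1/0.2680″ = 3.7313 pc.
At distance d (pc), an angle of θ arcsec spans θ·d AU: s = 112 × 3.7313 = 417.91 AU.
= 417.91 × 1.496 × 10⁸ km = 6.2519 × 10^10 km.

6.252 × 10^10 km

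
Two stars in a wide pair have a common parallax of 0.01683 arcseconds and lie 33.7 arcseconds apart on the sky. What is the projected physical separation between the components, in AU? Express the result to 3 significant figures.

2000 AU

d = 1/p = 1/0.01683″ = 59.418 pc.
At distance d (pc), an angle of θ arcsec spans θ·d AU: s = 33.7 × 59.418 = 2002.4 AU.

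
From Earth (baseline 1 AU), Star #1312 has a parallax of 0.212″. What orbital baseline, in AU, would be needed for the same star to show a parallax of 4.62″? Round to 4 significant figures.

Parallax scales linearly with baseline: p ∝ B, so B = p_target / p_Earth × 1 AU.
B = 4.62 / 0.212 = 21.792 AU.

21.79 AU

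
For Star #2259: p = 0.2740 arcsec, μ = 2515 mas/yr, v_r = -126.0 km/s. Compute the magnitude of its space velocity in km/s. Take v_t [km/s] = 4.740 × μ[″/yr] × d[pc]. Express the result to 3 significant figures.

d = 1/p = 1/0.2740″ = 3.6496 pc.
μ = 2515 mas/yr = 2.515 ″/yr.
v_t = 4.740 μ d = 4.740 × 2.515 × 3.6496 = 43.507 km/s.
v = √(v_r² + v_t²) = √((-126.0)² + 43.507²) = √17768.9 = 133.3 km/s.

133 km/s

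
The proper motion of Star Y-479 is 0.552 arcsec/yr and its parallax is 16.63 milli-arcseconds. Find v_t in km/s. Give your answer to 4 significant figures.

157.3 km/s

d = 1/p = 1/0.01663″ = 60.132 pc.
v_t = 4.74 × μ × d = 4.74 × 0.552 × 60.132 = 157.33 km/s.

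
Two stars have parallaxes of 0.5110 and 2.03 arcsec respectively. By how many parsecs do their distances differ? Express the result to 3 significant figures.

1.46 pc

d_A = 1/0.5110″ = 1.9569 pc; d_B = 1/2.030″ = 0.49261 pc.
|d_B − d_A| = |0.49261 − 1.9569| = 1.4643 pc.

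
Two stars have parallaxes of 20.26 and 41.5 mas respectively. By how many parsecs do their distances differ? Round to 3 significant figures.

d_A = 1/0.02026″ = 49.358 pc; d_B = 1/0.04150″ = 24.096 pc.
|d_B − d_A| = |24.096 − 49.358| = 25.262 pc.

25.3 pc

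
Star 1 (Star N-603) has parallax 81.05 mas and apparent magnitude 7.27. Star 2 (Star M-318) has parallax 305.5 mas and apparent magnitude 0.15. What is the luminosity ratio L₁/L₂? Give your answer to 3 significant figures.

d₁ = 1/p₁ = 1/0.08105″ = 12.338 pc; d₂ = 1/p₂ = 1/0.3055″ = 3.2733 pc.
M₁ = m₁ − 5 log₁₀ d₁ + 5 = 7.27 − 5.4562 + 5 = 6.8138.
M₂ = 0.15 − 2.5749 + 5 = 2.5751.
L₁/L₂ = 10^(0.4(M₂ − M₁)) = 10^(0.4 × (-4.2387)) = 10^(-1.69548) = 0.020161.

L₁/L₂ = 0.0202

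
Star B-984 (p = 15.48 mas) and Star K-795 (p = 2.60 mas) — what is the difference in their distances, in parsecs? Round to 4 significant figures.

320.0 pc

d_A = 1/0.01548″ = 64.599 pc; d_B = 1/0.002600″ = 384.62 pc.
|d_B − d_A| = |384.62 − 64.599| = 320.02 pc.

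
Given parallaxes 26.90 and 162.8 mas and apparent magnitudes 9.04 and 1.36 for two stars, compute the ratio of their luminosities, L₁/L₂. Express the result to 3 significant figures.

d₁ = 1/p₁ = 1/0.02690″ = 37.175 pc; d₂ = 1/p₂ = 1/0.1628″ = 6.1425 pc.
M₁ = m₁ − 5 log₁₀ d₁ + 5 = 9.04 − 7.8513 + 5 = 6.1887.
M₂ = 1.36 − 3.9417 + 5 = 2.4183.
L₁/L₂ = 10^(0.4(M₂ − M₁)) = 10^(0.4 × (-3.7704)) = 10^(-1.50816) = 0.031034.

L₁/L₂ = 0.0310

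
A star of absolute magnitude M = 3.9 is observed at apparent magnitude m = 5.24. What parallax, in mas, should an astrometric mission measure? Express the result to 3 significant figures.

54.0 mas

m − M = 5.24 − 3.9 = 1.34.
d = 10^((m−M)/5 + 1) = 10^1.268 = 18.535 pc.
p = 1/d = 1/18.535 = 0.053952 arcsec = 53.952 mas.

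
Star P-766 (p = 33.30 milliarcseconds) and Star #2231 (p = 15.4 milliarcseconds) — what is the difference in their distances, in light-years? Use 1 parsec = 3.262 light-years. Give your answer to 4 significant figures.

113.9 ly

d_A = 1/0.03330″ = 30.03 pc; d_B = 1/0.01540″ = 64.935 pc.
|d_B − d_A| = |64.935 − 30.03| = 34.905 pc = 34.905 × 3.262 ly = 113.86 ly.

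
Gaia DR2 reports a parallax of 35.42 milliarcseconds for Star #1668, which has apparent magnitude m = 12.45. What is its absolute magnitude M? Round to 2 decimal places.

d = 1/p = 1/0.03542″ = 28.233 pc.
m − M = 5 log₁₀(28.233) − 5 = 7.2538 − 5 = 2.2538.
M = m − (m − M) = 12.45 − 2.2538 = 10.20.

M = 10.20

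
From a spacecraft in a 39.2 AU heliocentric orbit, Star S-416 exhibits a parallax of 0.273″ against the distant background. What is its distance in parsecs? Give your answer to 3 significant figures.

144 pc

With baseline B (in AU) and parallax p (in arcsec), d = B/p parsecs.
d = 39.2 / 0.273 = 143.59 pc.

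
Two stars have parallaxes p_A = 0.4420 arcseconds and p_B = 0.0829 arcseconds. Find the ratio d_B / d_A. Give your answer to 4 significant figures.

Since d = 1/p, d_B/d_A = p_A/p_B.
= 0.4420 / 0.0829 = 5.3317.

5.332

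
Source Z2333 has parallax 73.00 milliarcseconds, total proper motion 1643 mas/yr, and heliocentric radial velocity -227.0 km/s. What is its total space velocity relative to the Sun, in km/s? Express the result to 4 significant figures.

d = 1/p = 1/0.07300″ = 13.699 pc.
μ = 1643 mas/yr = 1.643 ″/yr.
v_t = 4.740 μ d = 4.740 × 1.643 × 13.699 = 106.69 km/s.
v = √(v_r² + v_t²) = √((-227.0)² + 106.69²) = √62911.8 = 250.82 km/s.

250.8 km/s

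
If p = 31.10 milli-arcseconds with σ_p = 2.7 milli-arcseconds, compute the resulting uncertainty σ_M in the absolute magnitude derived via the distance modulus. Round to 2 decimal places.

σ_M = 0.19 mag

M = m − 5 log₁₀ d + 5 = m + 5 log₁₀ p + 5, so ∂M/∂p = 5/(p ln 10).
σ_M = (5/ln 10) · (σ_p/p) = 2.1715 × 2.7/31.10 = 2.1715 × 0.086817 = 0.18852.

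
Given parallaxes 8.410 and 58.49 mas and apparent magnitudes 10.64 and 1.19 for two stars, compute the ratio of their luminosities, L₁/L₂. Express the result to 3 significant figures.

d₁ = 1/p₁ = 1/0.008410″ = 118.91 pc; d₂ = 1/p₂ = 1/0.05849″ = 17.097 pc.
M₁ = m₁ − 5 log₁₀ d₁ + 5 = 10.64 − 10.3761 + 5 = 5.2639.
M₂ = 1.19 − 6.1646 + 5 = 0.0254.
L₁/L₂ = 10^(0.4(M₂ − M₁)) = 10^(0.4 × (-5.2385)) = 10^(-2.09540) = 0.0080279.

L₁/L₂ = 0.00803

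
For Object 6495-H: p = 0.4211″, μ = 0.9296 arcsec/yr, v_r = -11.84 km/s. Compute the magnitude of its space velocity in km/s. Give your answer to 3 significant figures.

15.8 km/s

d = 1/p = 1/0.4211″ = 2.3747 pc.
v_t = 4.740 μ d = 4.740 × 0.9296 × 2.3747 = 10.464 km/s.
v = √(v_r² + v_t²) = √((-11.84)² + 10.464²) = √249.681 = 15.801 km/s.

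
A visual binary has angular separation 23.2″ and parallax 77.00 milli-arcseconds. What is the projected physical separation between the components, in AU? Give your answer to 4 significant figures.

301.3 AU

d = 1/p = 1/0.07700″ = 12.987 pc.
At distance d (pc), an angle of θ arcsec spans θ·d AU: s = 23.2 × 12.987 = 301.3 AU.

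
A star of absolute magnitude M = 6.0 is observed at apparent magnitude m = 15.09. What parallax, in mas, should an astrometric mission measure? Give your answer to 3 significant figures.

m − M = 15.09 − 6.0 = 9.09.
d = 10^((m−M)/5 + 1) = 10^2.818 = 657.66 pc.
p = 1/d = 1/657.66 = 0.0015205 arcsec = 1.5205 mas.

1.52 mas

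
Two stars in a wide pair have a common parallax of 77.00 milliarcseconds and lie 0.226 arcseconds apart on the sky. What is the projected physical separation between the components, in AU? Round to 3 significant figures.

2.94 AU

d = 1/p = 1/0.07700″ = 12.987 pc.
At distance d (pc), an angle of θ arcsec spans θ·d AU: s = 0.226 × 12.987 = 2.9351 AU.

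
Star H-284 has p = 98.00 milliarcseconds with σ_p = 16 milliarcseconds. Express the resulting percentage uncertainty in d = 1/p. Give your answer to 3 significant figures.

16.3%

For d = 1/p, |σ_d/d| = |σ_p/p|.
σ_p/p = 16 / 98.00 = 0.16327 = 16.327%.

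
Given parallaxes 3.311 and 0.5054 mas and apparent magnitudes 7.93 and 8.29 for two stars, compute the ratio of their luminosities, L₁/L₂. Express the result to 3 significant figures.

L₁/L₂ = 0.0325

d₁ = 1/p₁ = 1/0.003311″ = 302.02 pc; d₂ = 1/p₂ = 1/0.0005054″ = 1978.6 pc.
M₁ = m₁ − 5 log₁₀ d₁ + 5 = 7.93 − 12.4002 + 5 = 0.5298.
M₂ = 8.29 − 16.4818 + 5 = -3.1918.
L₁/L₂ = 10^(0.4(M₂ − M₁)) = 10^(0.4 × (-3.7216)) = 10^(-1.48864) = 0.032461.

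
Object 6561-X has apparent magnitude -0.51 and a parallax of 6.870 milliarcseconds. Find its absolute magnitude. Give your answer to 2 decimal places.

M = -6.33

d = 1/p = 1/0.006870″ = 145.56 pc.
m − M = 5 log₁₀(145.56) − 5 = 10.8152 − 5 = 5.8152.
M = m − (m − M) = -0.51 − 5.8152 = -6.33.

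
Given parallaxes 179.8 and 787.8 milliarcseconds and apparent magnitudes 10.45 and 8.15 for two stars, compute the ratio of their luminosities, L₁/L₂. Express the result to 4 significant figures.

L₁/L₂ = 2.308

d₁ = 1/p₁ = 1/0.1798″ = 5.5617 pc; d₂ = 1/p₂ = 1/0.7878″ = 1.2694 pc.
M₁ = m₁ − 5 log₁₀ d₁ + 5 = 10.45 − 3.7260 + 5 = 11.7240.
M₂ = 8.15 − 0.5180 + 5 = 12.6320.
L₁/L₂ = 10^(0.4(M₂ − M₁)) = 10^(0.4 × 0.9080) = 10^0.36320 = 2.3078.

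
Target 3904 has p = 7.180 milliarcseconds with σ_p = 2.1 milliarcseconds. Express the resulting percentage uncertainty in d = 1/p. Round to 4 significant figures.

For d = 1/p, |σ_d/d| = |σ_p/p|.
σ_p/p = 2.1 / 7.180 = 0.29248 = 29.248%.

29.25%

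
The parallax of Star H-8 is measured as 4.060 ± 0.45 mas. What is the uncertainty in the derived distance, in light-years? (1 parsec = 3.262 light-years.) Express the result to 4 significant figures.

89.05 ly

d = 1/p, so σ_d = σ_p / p².
σ_d = 0.000450 / (0.004060)² = 0.000450 / 0.000016484 = 27.299 pc = 27.299 × 3.262 ly = 89.049 ly.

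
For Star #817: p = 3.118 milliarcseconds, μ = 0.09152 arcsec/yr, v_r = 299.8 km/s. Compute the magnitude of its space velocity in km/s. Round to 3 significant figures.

331 km/s

d = 1/p = 1/0.003118″ = 320.72 pc.
v_t = 4.740 μ d = 4.740 × 0.09152 × 320.72 = 139.13 km/s.
v = √(v_r² + v_t²) = √(299.8² + 139.13²) = √109237 = 330.51 km/s.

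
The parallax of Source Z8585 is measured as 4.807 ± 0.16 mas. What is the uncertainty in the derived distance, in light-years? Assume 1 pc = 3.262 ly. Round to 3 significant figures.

22.6 ly

d = 1/p, so σ_d = σ_p / p².
σ_d = 0.000160 / (0.004807)² = 0.000160 / 0.000023107 = 6.9243 pc = 6.9243 × 3.262 ly = 22.587 ly.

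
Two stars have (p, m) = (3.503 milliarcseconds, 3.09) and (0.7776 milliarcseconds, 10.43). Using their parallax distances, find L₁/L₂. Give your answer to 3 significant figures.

L₁/L₂ = 42.5

d₁ = 1/p₁ = 1/0.003503″ = 285.47 pc; d₂ = 1/p₂ = 1/0.0007776″ = 1286 pc.
M₁ = m₁ − 5 log₁₀ d₁ + 5 = 3.09 − 12.2778 + 5 = -4.1878.
M₂ = 10.43 − 15.5462 + 5 = -0.1162.
L₁/L₂ = 10^(0.4(M₂ − M₁)) = 10^(0.4 × 4.0716) = 10^1.62864 = 42.525.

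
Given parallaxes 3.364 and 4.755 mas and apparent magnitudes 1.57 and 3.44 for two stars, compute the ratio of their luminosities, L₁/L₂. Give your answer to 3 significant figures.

L₁/L₂ = 11.2

d₁ = 1/p₁ = 1/0.003364″ = 297.27 pc; d₂ = 1/p₂ = 1/0.004755″ = 210.3 pc.
M₁ = m₁ − 5 log₁₀ d₁ + 5 = 1.57 − 12.3658 + 5 = -5.7958.
M₂ = 3.44 − 11.6142 + 5 = -3.1742.
L₁/L₂ = 10^(0.4(M₂ − M₁)) = 10^(0.4 × 2.6216) = 10^1.04864 = 11.185.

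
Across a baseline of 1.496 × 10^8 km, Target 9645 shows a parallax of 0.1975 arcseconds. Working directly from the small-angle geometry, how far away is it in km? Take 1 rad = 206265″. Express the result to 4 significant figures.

θ = 0.1975″ = 0.1975/206265 = 9.5751 × 10^-7 rad.
d = B/θ = (1.496 × 10^8) / (9.5751 × 10^-7) = 1.5624 × 10^14 km.

1.562 × 10^14 km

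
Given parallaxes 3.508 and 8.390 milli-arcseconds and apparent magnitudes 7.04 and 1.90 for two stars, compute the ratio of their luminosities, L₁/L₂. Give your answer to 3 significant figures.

L₁/L₂ = 0.0503

d₁ = 1/p₁ = 1/0.003508″ = 285.06 pc; d₂ = 1/p₂ = 1/0.008390″ = 119.19 pc.
M₁ = m₁ − 5 log₁₀ d₁ + 5 = 7.04 − 12.2747 + 5 = -0.2347.
M₂ = 1.90 − 10.3812 + 5 = -3.4812.
L₁/L₂ = 10^(0.4(M₂ − M₁)) = 10^(0.4 × (-3.2465)) = 10^(-1.29860) = 0.050281.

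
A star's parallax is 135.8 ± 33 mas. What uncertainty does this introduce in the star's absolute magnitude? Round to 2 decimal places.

σ_M = 0.53 mag

M = m − 5 log₁₀ d + 5 = m + 5 log₁₀ p + 5, so ∂M/∂p = 5/(p ln 10).
σ_M = (5/ln 10) · (σ_p/p) = 2.1715 × 33/135.8 = 2.1715 × 0.243 = 0.52767.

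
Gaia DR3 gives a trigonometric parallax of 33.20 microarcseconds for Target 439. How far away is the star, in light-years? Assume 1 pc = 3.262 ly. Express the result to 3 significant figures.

p = 33.20 microarcseconds = 0.00003320 arcsec.
d = 1/p = 1/0.00003320 = 30120 pc.
In light-years: 30120 × 3.262 = 98251 ly.

98300 light years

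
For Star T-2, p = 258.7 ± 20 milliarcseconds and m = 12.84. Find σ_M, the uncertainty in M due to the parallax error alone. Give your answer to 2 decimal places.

M = m − 5 log₁₀ d + 5 = m + 5 log₁₀ p + 5, so ∂M/∂p = 5/(p ln 10).
σ_M = (5/ln 10) · (σ_p/p) = 2.1715 × 20/258.7 = 2.1715 × 0.07731 = 0.16788.

σ_M = 0.17 mag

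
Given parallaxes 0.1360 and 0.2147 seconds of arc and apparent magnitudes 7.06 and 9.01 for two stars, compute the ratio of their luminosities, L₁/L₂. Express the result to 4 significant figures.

d₁ = 1/p₁ = 1/0.1360″ = 7.3529 pc; d₂ = 1/p₂ = 1/0.2147″ = 4.6577 pc.
M₁ = m₁ − 5 log₁₀ d₁ + 5 = 7.06 − 4.3323 + 5 = 7.7277.
M₂ = 9.01 − 3.3409 + 5 = 10.6691.
L₁/L₂ = 10^(0.4(M₂ − M₁)) = 10^(0.4 × 2.9414) = 10^1.17656 = 15.016.

L₁/L₂ = 15.02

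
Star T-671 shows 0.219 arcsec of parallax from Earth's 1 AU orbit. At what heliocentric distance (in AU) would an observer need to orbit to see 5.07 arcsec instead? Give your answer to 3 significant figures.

23.2 AU

Parallax scales linearly with baseline: p ∝ B, so B = p_target / p_Earth × 1 AU.
B = 5.07 / 0.219 = 23.151 AU.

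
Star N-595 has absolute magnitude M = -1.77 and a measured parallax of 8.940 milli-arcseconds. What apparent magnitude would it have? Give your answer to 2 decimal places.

m = 3.47

d = 1/p = 1/0.008940″ = 111.86 pc.
m − M = 5 log₁₀ d − 5 = 5 log₁₀(111.86) − 5 = 10.2434 − 5 = 5.2434.
m = M + (m − M) = -1.77 + 5.2434 = 3.47.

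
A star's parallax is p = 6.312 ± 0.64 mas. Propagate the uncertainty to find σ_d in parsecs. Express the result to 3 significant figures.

16.1 pc

d = 1/p, so σ_d = σ_p / p².
σ_d = 0.000640 / (0.006312)² = 0.000640 / 0.000039841 = 16.064 pc.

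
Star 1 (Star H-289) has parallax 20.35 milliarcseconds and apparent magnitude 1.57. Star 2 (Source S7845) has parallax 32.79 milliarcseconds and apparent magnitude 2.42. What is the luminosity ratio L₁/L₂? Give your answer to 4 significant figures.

L₁/L₂ = 5.680

d₁ = 1/p₁ = 1/0.02035″ = 49.14 pc; d₂ = 1/p₂ = 1/0.03279″ = 30.497 pc.
M₁ = m₁ − 5 log₁₀ d₁ + 5 = 1.57 − 8.4572 + 5 = -1.8872.
M₂ = 2.42 − 7.4213 + 5 = -0.0013.
L₁/L₂ = 10^(0.4(M₂ − M₁)) = 10^(0.4 × 1.8859) = 10^0.75436 = 5.6802.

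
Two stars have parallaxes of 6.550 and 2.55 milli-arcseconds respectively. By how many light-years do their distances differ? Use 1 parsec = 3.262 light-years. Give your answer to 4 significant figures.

781.2 ly

d_A = 1/0.006550″ = 152.67 pc; d_B = 1/0.002550″ = 392.16 pc.
|d_B − d_A| = |392.16 − 152.67| = 239.49 pc = 239.49 × 3.262 ly = 781.22 ly.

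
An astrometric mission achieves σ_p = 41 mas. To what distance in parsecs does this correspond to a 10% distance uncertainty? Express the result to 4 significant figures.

2.439 pc

σ_d/d = σ_p/p, so the condition is σ_p/p ≤ 0.10, i.e. p ≥ σ_p/0.10.
p_min = 41/0.10 = 410 mas = 0.41 arcsec.
d_max = 1/p_min = 1/0.41 = 2.439 pc.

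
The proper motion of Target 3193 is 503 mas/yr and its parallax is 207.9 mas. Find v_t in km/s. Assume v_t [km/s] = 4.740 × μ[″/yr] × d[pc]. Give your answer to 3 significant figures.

d = 1/p = 1/0.2079″ = 4.81 pc.
μ = 503 mas/yr = 0.503 ″/yr.
v_t = 4.74 × μ × d = 4.74 × 0.503 × 4.81 = 11.468 km/s.

11.5 km/s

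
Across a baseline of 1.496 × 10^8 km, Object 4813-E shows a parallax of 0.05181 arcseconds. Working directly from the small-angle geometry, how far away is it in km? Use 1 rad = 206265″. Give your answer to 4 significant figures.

θ = 0.05181″ = 0.05181/206265 = 2.5118 × 10^-7 rad.
d = B/θ = (1.496 × 10^8) / (2.5118 × 10^-7) = 5.9559 × 10^14 km.

5.956 × 10^14 km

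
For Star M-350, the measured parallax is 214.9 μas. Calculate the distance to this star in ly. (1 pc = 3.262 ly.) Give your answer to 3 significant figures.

p = 214.9 μas = 0.0002149 arcsec.
d = 1/p = 1/0.0002149 = 4653.3 pc.
In light-years: 4653.3 × 3.262 = 15179 ly.

15200 ly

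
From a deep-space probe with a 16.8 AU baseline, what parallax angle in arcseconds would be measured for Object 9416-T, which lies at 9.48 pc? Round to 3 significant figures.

1.77 arcsec

p (arcsec) = B (AU) / d (pc).
p = 16.8 / 9.48 = 1.7722 arcsec.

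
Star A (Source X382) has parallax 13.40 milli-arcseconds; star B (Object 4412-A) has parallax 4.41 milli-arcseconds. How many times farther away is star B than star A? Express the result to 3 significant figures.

3.04

Since d = 1/p, d_B/d_A = p_A/p_B.
= 13.40 / 4.41 = 3.0385.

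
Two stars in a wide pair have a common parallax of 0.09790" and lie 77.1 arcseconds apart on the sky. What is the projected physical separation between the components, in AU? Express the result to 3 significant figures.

788 AU

d = 1/p = 1/0.09790″ = 10.215 pc.
At distance d (pc), an angle of θ arcsec spans θ·d AU: s = 77.1 × 10.215 = 787.58 AU.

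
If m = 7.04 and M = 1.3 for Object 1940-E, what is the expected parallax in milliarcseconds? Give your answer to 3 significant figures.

7.11 mas

m − M = 7.04 − 1.3 = 5.74.
d = 10^((m−M)/5 + 1) = 10^2.148 = 140.6 pc.
p = 1/d = 1/140.6 = 0.0071124 arcsec = 7.1124 mas.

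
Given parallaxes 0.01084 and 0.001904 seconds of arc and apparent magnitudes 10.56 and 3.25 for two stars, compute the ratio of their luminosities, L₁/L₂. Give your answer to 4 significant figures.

L₁/L₂ = 3.675 × 10^-5

d₁ = 1/p₁ = 1/0.01084″ = 92.251 pc; d₂ = 1/p₂ = 1/0.001904″ = 525.21 pc.
M₁ = m₁ − 5 log₁₀ d₁ + 5 = 10.56 − 9.8249 + 5 = 5.7351.
M₂ = 3.25 − 13.6017 + 5 = -5.3517.
L₁/L₂ = 10^(0.4(M₂ − M₁)) = 10^(0.4 × (-11.0868)) = 10^(-4.43472) = 0.000036752.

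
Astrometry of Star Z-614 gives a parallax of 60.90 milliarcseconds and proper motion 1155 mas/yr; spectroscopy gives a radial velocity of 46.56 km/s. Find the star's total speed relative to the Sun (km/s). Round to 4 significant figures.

d = 1/p = 1/0.06090″ = 16.42 pc.
μ = 1155 mas/yr = 1.155 ″/yr.
v_t = 4.740 μ d = 4.740 × 1.155 × 16.42 = 89.895 km/s.
v = √(v_r² + v_t²) = √(46.56² + 89.895²) = √10248.9 = 101.24 km/s.

101.2 km/s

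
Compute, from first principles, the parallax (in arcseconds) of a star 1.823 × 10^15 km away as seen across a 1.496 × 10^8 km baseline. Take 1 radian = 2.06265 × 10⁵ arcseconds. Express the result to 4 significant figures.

θ ≈ B/d = (1.496 × 10^8) / (1.823 × 10^15) = 8.2063 × 10^-8 rad.
In arcseconds: 8.2063 × 10^-8 × 206265 = 0.016927″.

0.01693 arcsec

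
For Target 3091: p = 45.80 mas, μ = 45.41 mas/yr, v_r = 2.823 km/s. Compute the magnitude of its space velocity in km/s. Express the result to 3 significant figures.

d = 1/p = 1/0.04580″ = 21.834 pc.
μ = 45.41 mas/yr = 0.04541 ″/yr.
v_t = 4.740 μ d = 4.740 × 0.04541 × 21.834 = 4.6996 km/s.
v = √(v_r² + v_t²) = √(2.823² + 4.6996²) = √30.0556 = 5.4823 km/s.

5.48 km/s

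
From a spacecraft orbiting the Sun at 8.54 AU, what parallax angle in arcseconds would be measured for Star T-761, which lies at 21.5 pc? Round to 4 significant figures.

0.3972 arcsec

p (arcsec) = B (AU) / d (pc).
p = 8.54 / 21.5 = 0.39721 arcsec.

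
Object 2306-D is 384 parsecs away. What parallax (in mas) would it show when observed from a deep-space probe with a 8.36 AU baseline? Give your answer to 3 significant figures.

p (arcsec) = B (AU) / d (pc).
p = 8.36 / 384 = 0.021771 arcsec = 21.771 mas.

21.8 mas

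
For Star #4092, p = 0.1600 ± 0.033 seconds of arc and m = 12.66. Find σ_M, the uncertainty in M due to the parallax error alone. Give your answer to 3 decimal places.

M = m − 5 log₁₀ d + 5 = m + 5 log₁₀ p + 5, so ∂M/∂p = 5/(p ln 10).
σ_M = (5/ln 10) · (σ_p/p) = 2.1715 × 0.033/0.1600 = 2.1715 × 0.20625 = 0.44787.

σ_M = 0.448 mag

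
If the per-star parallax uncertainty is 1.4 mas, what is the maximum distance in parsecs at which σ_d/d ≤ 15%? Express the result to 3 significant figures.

σ_d/d = σ_p/p, so the condition is σ_p/p ≤ 0.15, i.e. p ≥ σ_p/0.15.
p_min = 1.4/0.15 = 9.3333 mas = 0.0093333 arcsec.
d_max = 1/p_min = 1/0.0093333 = 107.14 pc.

107 pc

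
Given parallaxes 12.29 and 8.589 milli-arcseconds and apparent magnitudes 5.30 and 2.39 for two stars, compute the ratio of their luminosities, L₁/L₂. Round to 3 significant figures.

L₁/L₂ = 0.0335

d₁ = 1/p₁ = 1/0.01229″ = 81.367 pc; d₂ = 1/p₂ = 1/0.008589″ = 116.43 pc.
M₁ = m₁ − 5 log₁₀ d₁ + 5 = 5.30 − 9.5522 + 5 = 0.7478.
M₂ = 2.39 − 10.3303 + 5 = -2.9403.
L₁/L₂ = 10^(0.4(M₂ − M₁)) = 10^(0.4 × (-3.6881)) = 10^(-1.47524) = 0.033478.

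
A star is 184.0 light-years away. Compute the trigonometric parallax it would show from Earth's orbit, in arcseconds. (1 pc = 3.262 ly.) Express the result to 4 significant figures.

d = 184.0 ly ÷ 3.262 = 56.407 pc.
p = 1/d = 1/56.407 = 0.017728 arcsec.

0.01773 arcsec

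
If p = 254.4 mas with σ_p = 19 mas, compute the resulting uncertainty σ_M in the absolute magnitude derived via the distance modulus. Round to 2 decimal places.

M = m − 5 log₁₀ d + 5 = m + 5 log₁₀ p + 5, so ∂M/∂p = 5/(p ln 10).
σ_M = (5/ln 10) · (σ_p/p) = 2.1715 × 19/254.4 = 2.1715 × 0.074686 = 0.16218.

σ_M = 0.16 mag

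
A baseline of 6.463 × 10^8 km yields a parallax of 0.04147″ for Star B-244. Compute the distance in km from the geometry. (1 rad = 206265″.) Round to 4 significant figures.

θ = 0.04147″ = 0.04147/206265 = 2.0105 × 10^-7 rad.
d = B/θ = (6.463 × 10^8) / (2.0105 × 10^-7) = 3.2146 × 10^15 km.

3.215 × 10^15 km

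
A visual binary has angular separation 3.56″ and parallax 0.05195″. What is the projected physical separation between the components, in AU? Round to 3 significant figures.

d = 1/p = 1/0.05195″ = 19.249 pc.
At distance d (pc), an angle of θ arcsec spans θ·d AU: s = 3.56 × 19.249 = 68.526 AU.

68.5 AU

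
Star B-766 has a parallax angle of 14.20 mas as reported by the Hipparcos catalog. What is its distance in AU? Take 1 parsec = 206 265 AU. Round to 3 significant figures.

p = 14.20 mas = 0.01420 arcsec.
d = 1/p = 1/0.01420 = 70.423 pc.
In AU: 70.423 × 206265 = 1.4526 × 10^7 AU.

1.45 × 10^7 AU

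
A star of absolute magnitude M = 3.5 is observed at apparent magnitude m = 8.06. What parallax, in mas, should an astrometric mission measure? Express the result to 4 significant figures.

12.25 mas

m − M = 8.06 − 3.5 = 4.56.
d = 10^((m−M)/5 + 1) = 10^1.912 = 81.658 pc.
p = 1/d = 1/81.658 = 0.012246 arcsec = 12.246 mas.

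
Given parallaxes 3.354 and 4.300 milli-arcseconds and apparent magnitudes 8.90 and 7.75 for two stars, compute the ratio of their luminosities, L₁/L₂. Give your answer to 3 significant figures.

L₁/L₂ = 0.570

d₁ = 1/p₁ = 1/0.003354″ = 298.15 pc; d₂ = 1/p₂ = 1/0.004300″ = 232.56 pc.
M₁ = m₁ − 5 log₁₀ d₁ + 5 = 8.90 − 12.3722 + 5 = 1.5278.
M₂ = 7.75 − 11.8327 + 5 = 0.9173.
L₁/L₂ = 10^(0.4(M₂ − M₁)) = 10^(0.4 × (-0.6105)) = 10^(-0.24420) = 0.5699.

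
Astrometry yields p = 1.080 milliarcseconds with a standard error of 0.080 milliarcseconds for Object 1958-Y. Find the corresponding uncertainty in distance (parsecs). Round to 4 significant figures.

d = 1/p, so σ_d = σ_p / p².
σ_d = 0.0000800 / (0.001080)² = 0.0000800 / 0.0000011664 = 68.587 pc.

68.59 pc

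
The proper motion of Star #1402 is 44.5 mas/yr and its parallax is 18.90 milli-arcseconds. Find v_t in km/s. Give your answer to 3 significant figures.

d = 1/p = 1/0.01890″ = 52.91 pc.
μ = 44.5 mas/yr = 0.0445 ″/yr.
v_t = 4.74 × μ × d = 4.74 × 0.0445 × 52.91 = 11.16 km/s.

11.2 km/s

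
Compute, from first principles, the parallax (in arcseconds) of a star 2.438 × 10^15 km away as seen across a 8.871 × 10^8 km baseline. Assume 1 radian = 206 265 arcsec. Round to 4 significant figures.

0.07505 arcsec

θ ≈ B/d = (8.871 × 10^8) / (2.438 × 10^15) = 3.6386 × 10^-7 rad.
In arcseconds: 3.6386 × 10^-7 × 206265 = 0.075052″.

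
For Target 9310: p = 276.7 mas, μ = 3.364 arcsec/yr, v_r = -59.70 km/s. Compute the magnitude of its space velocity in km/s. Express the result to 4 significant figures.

d = 1/p = 1/0.2767″ = 3.614 pc.
v_t = 4.740 μ d = 4.740 × 3.364 × 3.614 = 57.627 km/s.
v = √(v_r² + v_t²) = √((-59.70)² + 57.627²) = √6884.96 = 82.976 km/s.

82.98 km/s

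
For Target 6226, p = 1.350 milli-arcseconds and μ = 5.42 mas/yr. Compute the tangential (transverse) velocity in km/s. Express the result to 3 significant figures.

19.0 km/s

d = 1/p = 1/0.001350″ = 740.74 pc.
μ = 5.42 mas/yr = 0.00542 ″/yr.
v_t = 4.74 × μ × d = 4.74 × 0.00542 × 740.74 = 19.03 km/s.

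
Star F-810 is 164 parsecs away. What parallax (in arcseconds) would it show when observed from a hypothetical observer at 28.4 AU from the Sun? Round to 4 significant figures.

p (arcsec) = B (AU) / d (pc).
p = 28.4 / 164 = 0.17317 arcsec.

0.1732 arcsec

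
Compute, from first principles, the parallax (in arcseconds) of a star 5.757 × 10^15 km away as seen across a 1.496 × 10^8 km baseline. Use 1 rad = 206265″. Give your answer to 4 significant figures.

0.005360 arcsec

θ ≈ B/d = (1.496 × 10^8) / (5.757 × 10^15) = 2.5986 × 10^-8 rad.
In arcseconds: 2.5986 × 10^-8 × 206265 = 0.00536″.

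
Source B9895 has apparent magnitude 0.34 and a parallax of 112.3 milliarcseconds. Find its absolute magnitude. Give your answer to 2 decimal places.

d = 1/p = 1/0.1123″ = 8.9047 pc.
m − M = 5 log₁₀(8.9047) − 5 = 4.7481 − 5 = -0.2519.
M = m − (m − M) = 0.34 − (-0.2519) = 0.59.

M = 0.59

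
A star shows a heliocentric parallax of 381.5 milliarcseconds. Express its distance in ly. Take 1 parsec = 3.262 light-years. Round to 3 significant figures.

p = 381.5 milliarcseconds = 0.3815 arcsec.
d = 1/p = 1/0.3815 = 2.6212 pc.
In light-years: 2.6212 × 3.262 = 8.5504 ly.

8.55 ly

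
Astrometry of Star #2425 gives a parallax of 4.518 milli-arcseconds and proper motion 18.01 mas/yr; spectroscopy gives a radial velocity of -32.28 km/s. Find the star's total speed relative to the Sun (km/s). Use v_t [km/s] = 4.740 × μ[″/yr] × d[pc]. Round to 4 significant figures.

37.40 km/s

d = 1/p = 1/0.004518″ = 221.34 pc.
μ = 18.01 mas/yr = 0.01801 ″/yr.
v_t = 4.740 μ d = 4.740 × 0.01801 × 221.34 = 18.895 km/s.
v = √(v_r² + v_t²) = √((-32.28)² + 18.895²) = √1399.02 = 37.403 km/s.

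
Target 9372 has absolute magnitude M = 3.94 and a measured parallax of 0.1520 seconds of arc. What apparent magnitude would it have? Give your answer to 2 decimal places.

m = 3.03

d = 1/p = 1/0.1520″ = 6.5789 pc.
m − M = 5 log₁₀ d − 5 = 5 log₁₀(6.5789) − 5 = 4.0908 − 5 = -0.9092.
m = M + (m − M) = 3.94 + (-0.9092) = 3.03.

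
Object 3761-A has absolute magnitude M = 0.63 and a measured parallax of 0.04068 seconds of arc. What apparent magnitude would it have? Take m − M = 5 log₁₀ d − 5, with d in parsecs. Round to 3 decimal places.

d = 1/p = 1/0.04068″ = 24.582 pc.
m − M = 5 log₁₀ d − 5 = 5 log₁₀(24.582) − 5 = 6.9531 − 5 = 1.9531.
m = M + (m − M) = 0.63 + 1.9531 = 2.583.

m = 2.583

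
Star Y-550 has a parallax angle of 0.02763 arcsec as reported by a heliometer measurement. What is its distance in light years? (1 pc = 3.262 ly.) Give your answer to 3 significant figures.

118 light years

d = 1/p = 1/0.02763 = 36.193 pc.
In light-years: 36.193 × 3.262 = 118.06 ly.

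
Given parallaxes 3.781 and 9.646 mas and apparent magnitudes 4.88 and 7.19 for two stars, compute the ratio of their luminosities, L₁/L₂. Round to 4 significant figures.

L₁/L₂ = 54.64

d₁ = 1/p₁ = 1/0.003781″ = 264.48 pc; d₂ = 1/p₂ = 1/0.009646″ = 103.67 pc.
M₁ = m₁ − 5 log₁₀ d₁ + 5 = 4.88 − 12.1120 + 5 = -2.2320.
M₂ = 7.19 − 10.0783 + 5 = 2.1117.
L₁/L₂ = 10^(0.4(M₂ − M₁)) = 10^(0.4 × 4.3437) = 10^1.73748 = 54.636.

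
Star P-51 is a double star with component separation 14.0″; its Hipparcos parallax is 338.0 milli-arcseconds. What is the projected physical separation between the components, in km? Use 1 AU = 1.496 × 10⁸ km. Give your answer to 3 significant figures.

d = 1/p = 1/0.3380″ = 2.9586 pc.
At distance d (pc), an angle of θ arcsec spans θ·d AU: s = 14.0 × 2.9586 = 41.42 AU.
= 41.42 × 1.496 × 10⁸ km = 6.1964 × 10^9 km.

6.20 × 10^9 km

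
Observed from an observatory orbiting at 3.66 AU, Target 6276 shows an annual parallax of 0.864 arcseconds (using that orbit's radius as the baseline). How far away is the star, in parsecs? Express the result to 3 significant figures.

4.24 pc

With baseline B (in AU) and parallax p (in arcsec), d = B/p parsecs.
d = 3.66 / 0.864 = 4.2361 pc.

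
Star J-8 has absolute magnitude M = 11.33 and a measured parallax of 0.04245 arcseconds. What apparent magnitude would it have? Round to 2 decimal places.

d = 1/p = 1/0.04245″ = 23.557 pc.
m − M = 5 log₁₀ d − 5 = 5 log₁₀(23.557) − 5 = 6.8606 − 5 = 1.8606.
m = M + (m − M) = 11.33 + 1.8606 = 13.19.

m = 13.19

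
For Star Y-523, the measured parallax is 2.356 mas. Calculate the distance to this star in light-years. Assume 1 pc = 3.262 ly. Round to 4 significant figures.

p = 2.356 mas = 0.002356 arcsec.
d = 1/p = 1/0.002356 = 424.45 pc.
In light-years: 424.45 × 3.262 = 1384.6 ly.

1385 light years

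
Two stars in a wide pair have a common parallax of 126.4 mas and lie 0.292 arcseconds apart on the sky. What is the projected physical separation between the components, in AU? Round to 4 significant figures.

d = 1/p = 1/0.1264″ = 7.9114 pc.
At distance d (pc), an angle of θ arcsec spans θ·d AU: s = 0.292 × 7.9114 = 2.3101 AU.

2.310 AU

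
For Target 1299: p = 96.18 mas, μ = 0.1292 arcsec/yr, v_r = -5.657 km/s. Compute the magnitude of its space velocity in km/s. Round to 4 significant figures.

8.517 km/s

d = 1/p = 1/0.09618″ = 10.397 pc.
v_t = 4.740 μ d = 4.740 × 0.1292 × 10.397 = 6.3672 km/s.
v = √(v_r² + v_t²) = √((-5.657)² + 6.3672²) = √72.5429 = 8.5172 km/s.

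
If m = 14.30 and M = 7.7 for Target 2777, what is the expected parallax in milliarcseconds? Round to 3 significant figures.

4.79 mas

m − M = 14.30 − 7.7 = 6.60.
d = 10^((m−M)/5 + 1) = 10^2.320 = 208.93 pc.
p = 1/d = 1/208.93 = 0.0047863 arcsec = 4.7863 mas.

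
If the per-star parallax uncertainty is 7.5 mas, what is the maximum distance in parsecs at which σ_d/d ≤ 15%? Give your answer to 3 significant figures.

σ_d/d = σ_p/p, so the condition is σ_p/p ≤ 0.15, i.e. p ≥ σ_p/0.15.
p_min = 7.5/0.15 = 50 mas = 0.05 arcsec.
d_max = 1/p_min = 1/0.05 = 20 pc.

20.0 pc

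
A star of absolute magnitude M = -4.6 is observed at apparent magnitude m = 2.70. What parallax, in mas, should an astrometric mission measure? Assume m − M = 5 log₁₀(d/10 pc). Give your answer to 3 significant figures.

m − M = 2.70 − (-4.6) = 7.30.
d = 10^((m−M)/5 + 1) = 10^2.460 = 288.4 pc.
p = 1/d = 1/288.4 = 0.0034674 arcsec = 3.4674 mas.

3.47 mas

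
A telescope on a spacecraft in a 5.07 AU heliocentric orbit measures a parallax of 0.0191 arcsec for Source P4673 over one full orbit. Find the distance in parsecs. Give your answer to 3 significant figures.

With baseline B (in AU) and parallax p (in arcsec), d = B/p parsecs.
d = 5.07 / 0.0191 = 265.45 pc.

265 pc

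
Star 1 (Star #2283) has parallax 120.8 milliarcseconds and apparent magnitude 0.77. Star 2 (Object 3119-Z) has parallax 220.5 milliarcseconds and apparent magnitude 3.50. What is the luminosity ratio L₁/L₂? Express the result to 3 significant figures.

L₁/L₂ = 41.2

d₁ = 1/p₁ = 1/0.1208″ = 8.2781 pc; d₂ = 1/p₂ = 1/0.2205″ = 4.5351 pc.
M₁ = m₁ − 5 log₁₀ d₁ + 5 = 0.77 − 4.5897 + 5 = 1.1803.
M₂ = 3.50 − 3.2829 + 5 = 5.2171.
L₁/L₂ = 10^(0.4(M₂ − M₁)) = 10^(0.4 × 4.0368) = 10^1.61472 = 41.183.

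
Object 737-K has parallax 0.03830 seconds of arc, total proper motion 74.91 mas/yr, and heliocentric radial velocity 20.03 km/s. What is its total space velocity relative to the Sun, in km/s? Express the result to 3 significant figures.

d = 1/p = 1/0.03830″ = 26.11 pc.
μ = 74.91 mas/yr = 0.07491 ″/yr.
v_t = 4.740 μ d = 4.740 × 0.07491 × 26.11 = 9.271 km/s.
v = √(v_r² + v_t²) = √(20.03² + 9.271²) = √487.152 = 22.072 km/s.

22.1 km/s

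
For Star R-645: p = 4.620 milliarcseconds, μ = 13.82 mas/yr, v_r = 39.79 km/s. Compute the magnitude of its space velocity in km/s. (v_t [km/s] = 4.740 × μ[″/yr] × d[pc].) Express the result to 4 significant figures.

d = 1/p = 1/0.004620″ = 216.45 pc.
μ = 13.82 mas/yr = 0.01382 ″/yr.
v_t = 4.740 μ d = 4.740 × 0.01382 × 216.45 = 14.179 km/s.
v = √(v_r² + v_t²) = √(39.79² + 14.179²) = √1784.29 = 42.241 km/s.

42.24 km/s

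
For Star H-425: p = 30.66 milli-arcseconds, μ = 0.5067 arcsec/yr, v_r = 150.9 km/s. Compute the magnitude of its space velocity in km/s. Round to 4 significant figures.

d = 1/p = 1/0.03066″ = 32.616 pc.
v_t = 4.740 μ d = 4.740 × 0.5067 × 32.616 = 78.336 km/s.
v = √(v_r² + v_t²) = √(150.9² + 78.336²) = √28907.3 = 170.02 km/s.

170.0 km/s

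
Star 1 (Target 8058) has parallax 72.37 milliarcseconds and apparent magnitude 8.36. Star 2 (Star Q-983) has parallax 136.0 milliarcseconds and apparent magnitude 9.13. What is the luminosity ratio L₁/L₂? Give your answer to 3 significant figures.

d₁ = 1/p₁ = 1/0.07237″ = 13.818 pc; d₂ = 1/p₂ = 1/0.1360″ = 7.3529 pc.
M₁ = m₁ − 5 log₁₀ d₁ + 5 = 8.36 − 5.7022 + 5 = 7.6578.
M₂ = 9.13 − 4.3323 + 5 = 9.7977.
L₁/L₂ = 10^(0.4(M₂ − M₁)) = 10^(0.4 × 2.1399) = 10^0.85596 = 7.1773.

L₁/L₂ = 7.18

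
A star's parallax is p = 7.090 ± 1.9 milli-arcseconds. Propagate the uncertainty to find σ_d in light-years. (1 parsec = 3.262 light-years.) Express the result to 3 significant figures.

123 ly

d = 1/p, so σ_d = σ_p / p².
σ_d = 0.00190 / (0.007090)² = 0.00190 / 0.000050268 = 37.797 pc = 37.797 × 3.262 ly = 123.29 ly.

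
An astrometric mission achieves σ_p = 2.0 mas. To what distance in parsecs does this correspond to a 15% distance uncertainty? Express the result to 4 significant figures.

σ_d/d = σ_p/p, so the condition is σ_p/p ≤ 0.15, i.e. p ≥ σ_p/0.15.
p_min = 2.0/0.15 = 13.333 mas = 0.013333 arcsec.
d_max = 1/p_min = 1/0.013333 = 75.002 pc.

75.00 pc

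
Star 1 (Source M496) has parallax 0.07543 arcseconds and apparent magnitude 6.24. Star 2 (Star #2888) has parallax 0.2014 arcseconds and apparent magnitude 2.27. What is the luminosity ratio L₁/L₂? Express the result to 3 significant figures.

d₁ = 1/p₁ = 1/0.07543″ = 13.257 pc; d₂ = 1/p₂ = 1/0.2014″ = 4.9652 pc.
M₁ = m₁ − 5 log₁₀ d₁ + 5 = 6.24 − 5.6122 + 5 = 5.6278.
M₂ = 2.27 − 3.4797 + 5 = 3.7903.
L₁/L₂ = 10^(0.4(M₂ − M₁)) = 10^(0.4 × (-1.8375)) = 10^(-0.73500) = 0.18408.

L₁/L₂ = 0.184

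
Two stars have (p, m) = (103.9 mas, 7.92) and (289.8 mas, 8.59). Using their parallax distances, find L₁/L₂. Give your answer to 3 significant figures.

d₁ = 1/p₁ = 1/0.1039″ = 9.6246 pc; d₂ = 1/p₂ = 1/0.2898″ = 3.4507 pc.
M₁ = m₁ − 5 log₁₀ d₁ + 5 = 7.92 − 4.9169 + 5 = 8.0031.
M₂ = 8.59 − 2.6895 + 5 = 10.9005.
L₁/L₂ = 10^(0.4(M₂ − M₁)) = 10^(0.4 × 2.8974) = 10^1.15896 = 14.42.

L₁/L₂ = 14.4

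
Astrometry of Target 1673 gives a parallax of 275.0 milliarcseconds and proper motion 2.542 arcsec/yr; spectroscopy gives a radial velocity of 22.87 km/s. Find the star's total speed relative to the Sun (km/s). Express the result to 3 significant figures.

d = 1/p = 1/0.2750″ = 3.6364 pc.
v_t = 4.740 μ d = 4.740 × 2.542 × 3.6364 = 43.815 km/s.
v = √(v_r² + v_t²) = √(22.87² + 43.815²) = √2442.79 = 49.425 km/s.

49.4 km/s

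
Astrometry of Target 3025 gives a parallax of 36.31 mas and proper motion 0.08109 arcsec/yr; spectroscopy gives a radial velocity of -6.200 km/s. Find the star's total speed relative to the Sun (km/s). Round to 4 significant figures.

12.27 km/s

d = 1/p = 1/0.03631″ = 27.541 pc.
v_t = 4.740 μ d = 4.740 × 0.08109 × 27.541 = 10.586 km/s.
v = √(v_r² + v_t²) = √((-6.200)² + 10.586²) = √150.503 = 12.268 km/s.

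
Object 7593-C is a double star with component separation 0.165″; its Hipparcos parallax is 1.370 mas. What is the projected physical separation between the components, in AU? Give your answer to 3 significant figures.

d = 1/p = 1/0.001370″ = 729.93 pc.
At distance d (pc), an angle of θ arcsec spans θ·d AU: s = 0.165 × 729.93 = 120.44 AU.

120 AU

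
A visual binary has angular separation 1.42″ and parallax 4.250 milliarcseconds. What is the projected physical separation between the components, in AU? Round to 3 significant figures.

334 AU

d = 1/p = 1/0.004250″ = 235.29 pc.
At distance d (pc), an angle of θ arcsec spans θ·d AU: s = 1.42 × 235.29 = 334.11 AU.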